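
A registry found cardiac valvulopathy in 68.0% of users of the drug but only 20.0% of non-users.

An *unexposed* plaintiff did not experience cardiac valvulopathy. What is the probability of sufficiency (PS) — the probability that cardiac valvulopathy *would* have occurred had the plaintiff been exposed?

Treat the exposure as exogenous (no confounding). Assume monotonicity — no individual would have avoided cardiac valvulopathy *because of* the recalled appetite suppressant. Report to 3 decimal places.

PS ≈ 0.600

p₁ = 0.68, p₀ = 0.2.
Under exogeneity and monotonicity, PS = (p₁ − p₀) / (1 − p₀).
PS = (0.68 − 0.2) / (1 − 0.2) = 0.48 / 0.8 ≈ 0.6000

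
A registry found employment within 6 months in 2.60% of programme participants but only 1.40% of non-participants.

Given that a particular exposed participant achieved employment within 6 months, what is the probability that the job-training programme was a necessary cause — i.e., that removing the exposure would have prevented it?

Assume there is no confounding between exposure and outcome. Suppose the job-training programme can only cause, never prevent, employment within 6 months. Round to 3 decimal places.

PN ≈ 0.462

p₁ = 0.026, p₀ = 0.014.
Under exogeneity and monotonicity, PN = (p₁ − p₀) / p₁.
PN = (0.026 − 0.014) / 0.026 = 0.012 / 0.026 ≈ 0.4615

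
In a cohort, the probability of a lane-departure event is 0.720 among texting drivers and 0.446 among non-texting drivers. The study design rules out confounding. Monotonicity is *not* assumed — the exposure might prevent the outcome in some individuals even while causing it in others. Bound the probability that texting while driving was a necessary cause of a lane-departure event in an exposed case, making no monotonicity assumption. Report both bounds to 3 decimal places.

0.381 ≤ PN ≤ 0.769

Let p₁ = 0.72, p₀ = 0.446.
Under exogeneity alone the bounds on PN are max{0,(p₁−p₀)/p₁} ≤ PN ≤ min{1,(1−p₀)/p₁}.
  lower = (p₁ − p₀)/p₁ = 0.274 / 0.72 ≈ 0.3806
  upper = min{1, (1 − p₀)/p₁} = 0.554 / 0.72 ≈ 0.7694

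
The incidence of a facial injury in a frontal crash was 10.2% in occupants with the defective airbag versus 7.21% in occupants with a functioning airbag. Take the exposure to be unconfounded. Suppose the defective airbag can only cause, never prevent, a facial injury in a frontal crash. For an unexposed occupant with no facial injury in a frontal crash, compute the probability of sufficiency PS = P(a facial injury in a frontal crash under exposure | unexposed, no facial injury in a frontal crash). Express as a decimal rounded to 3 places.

PS ≈ 0.032

p₁ = 0.102, p₀ = 0.0721.
Under exogeneity and monotonicity, PS = (p₁ − p₀) / (1 − p₀).
PS = (0.102 − 0.0721) / (1 − 0.0721) = 0.0299 / 0.9279 ≈ 0.0322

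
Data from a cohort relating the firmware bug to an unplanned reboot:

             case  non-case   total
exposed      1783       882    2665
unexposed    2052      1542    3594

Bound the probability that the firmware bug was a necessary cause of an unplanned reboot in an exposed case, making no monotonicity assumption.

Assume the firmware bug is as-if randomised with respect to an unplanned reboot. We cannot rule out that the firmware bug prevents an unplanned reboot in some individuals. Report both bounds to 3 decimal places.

0.147 ≤ PN ≤ 0.641

p₁ = P(outcome | exposed) = 1783/2665 = 0.66904
p₀ = P(outcome | unexposed) = 2052/3594 = 0.57095
Under exogeneity alone the bounds on PN are max{0,(p₁−p₀)/p₁} ≤ PN ≤ min{1,(1−p₀)/p₁}.
  lower = (p₁ − p₀)/p₁ = 0.098092 / 0.66904 ≈ 0.1466
  upper = min{1, (1 − p₀)/p₁} = 0.42905 / 0.66904 ≈ 0.6413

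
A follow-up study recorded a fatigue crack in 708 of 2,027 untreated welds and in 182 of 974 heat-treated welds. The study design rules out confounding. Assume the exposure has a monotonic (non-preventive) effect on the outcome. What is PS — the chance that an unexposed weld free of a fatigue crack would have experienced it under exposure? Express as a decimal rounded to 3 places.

PS ≈ 0.200

p₁ = P(outcome | exposed) = 708/2027 = 0.34928
p₀ = P(outcome | unexposed) = 182/974 = 0.18686
Under exogeneity and monotonicity, PS = (p₁ − p₀) / (1 − p₀).
PS = (0.34928 − 0.18686) / (1 − 0.18686) = 0.16243 / 0.81314 ≈ 0.1998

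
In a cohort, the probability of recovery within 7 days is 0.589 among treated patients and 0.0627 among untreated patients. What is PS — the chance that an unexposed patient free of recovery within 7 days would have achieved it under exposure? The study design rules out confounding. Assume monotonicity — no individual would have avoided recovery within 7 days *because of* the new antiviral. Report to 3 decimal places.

PS ≈ 0.562

Let p₁ = 0.589, p₀ = 0.0627.
Under exogeneity and monotonicity, PS = (p₁ − p₀) / (1 − p₀).
PS = (0.589 − 0.0627) / (1 − 0.0627) = 0.5263 / 0.9373 ≈ 0.5615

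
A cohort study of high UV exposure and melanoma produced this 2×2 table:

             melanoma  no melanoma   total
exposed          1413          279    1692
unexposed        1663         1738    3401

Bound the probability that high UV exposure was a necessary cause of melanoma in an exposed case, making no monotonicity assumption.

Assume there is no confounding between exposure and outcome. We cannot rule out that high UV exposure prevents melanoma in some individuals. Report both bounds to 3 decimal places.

0.414 ≤ PN ≤ 0.612

p₁ = P(outcome | exposed) = 1413/1692 = 0.83511
p₀ = P(outcome | unexposed) = 1663/3401 = 0.48897
Under exogeneity alone the bounds on PN are max{0,(p₁−p₀)/p₁} ≤ PN ≤ min{1,(1−p₀)/p₁}.
  lower = (p₁ − p₀)/p₁ = 0.34613 / 0.83511 ≈ 0.4145
  upper = min{1, (1 − p₀)/p₁} = 0.51103 / 0.83511 ≈ 0.6119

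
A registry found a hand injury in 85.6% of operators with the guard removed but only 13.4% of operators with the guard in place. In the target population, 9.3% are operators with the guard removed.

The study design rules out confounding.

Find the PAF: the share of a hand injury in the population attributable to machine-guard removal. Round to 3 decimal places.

p₁ = 0.856, p₀ = 0.134.
Overall risk P(Y=1) = π·p₁ + (1−π)·p₀ = 0.093×0.856 + 0.907×0.134 = 0.20115.
Under exogeneity, PAF = [P(Y=1) − p₀] / P(Y=1).
PAF = (0.20115 − 0.134) / 0.20115 ≈ 0.3338

PAF ≈ 0.334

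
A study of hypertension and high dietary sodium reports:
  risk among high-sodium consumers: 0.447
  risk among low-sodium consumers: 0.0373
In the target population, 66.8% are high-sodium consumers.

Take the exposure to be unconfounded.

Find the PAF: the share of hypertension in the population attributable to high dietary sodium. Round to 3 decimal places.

PAF ≈ 0.880

Let p₁ = 0.447, p₀ = 0.0373.
Overall risk P(Y=1) = π·p₁ + (1−π)·p₀ = 0.668×0.447 + 0.332×0.0373 = 0.31098.
Under exogeneity, PAF = [P(Y=1) − p₀] / P(Y=1).
PAF = (0.31098 − 0.0373) / 0.31098 ≈ 0.8801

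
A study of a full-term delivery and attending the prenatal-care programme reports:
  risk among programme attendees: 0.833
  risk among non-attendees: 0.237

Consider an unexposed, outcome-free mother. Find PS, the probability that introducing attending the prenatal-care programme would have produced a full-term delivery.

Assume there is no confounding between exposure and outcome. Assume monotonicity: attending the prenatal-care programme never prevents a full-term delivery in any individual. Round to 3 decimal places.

Let p₁ = 0.833, p₀ = 0.237.
Under exogeneity and monotonicity, PS = (p₁ − p₀) / (1 − p₀).
PS = (0.833 − 0.237) / (1 − 0.237) = 0.596 / 0.763 ≈ 0.7811

PS ≈ 0.781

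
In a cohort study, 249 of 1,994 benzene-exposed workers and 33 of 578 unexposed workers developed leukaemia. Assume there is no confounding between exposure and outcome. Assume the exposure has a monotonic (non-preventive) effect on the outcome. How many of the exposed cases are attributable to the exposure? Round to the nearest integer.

p₁ = P(outcome | exposed) = 249/1994 = 0.12487
p₀ = P(outcome | unexposed) = 33/578 = 0.057093
PN = (p₁ − p₀)/p₁ = (0.12487 − 0.057093) / 0.12487 ≈ 0.54279.
Attributable cases ≈ PN × (exposed cases) = 0.54279 × 249 ≈ 135.16.

about 135 cases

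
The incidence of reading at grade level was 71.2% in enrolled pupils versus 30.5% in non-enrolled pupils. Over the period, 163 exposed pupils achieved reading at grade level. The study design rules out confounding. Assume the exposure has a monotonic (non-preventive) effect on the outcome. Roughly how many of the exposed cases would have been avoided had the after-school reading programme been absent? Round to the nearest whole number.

p₁ = 0.712, p₀ = 0.305.
PN = (p₁ − p₀)/p₁ = (0.712 − 0.305) / 0.712 ≈ 0.57163.
Attributable cases ≈ PN × (exposed cases) = 0.57163 × 163 ≈ 93.18.

about 93 cases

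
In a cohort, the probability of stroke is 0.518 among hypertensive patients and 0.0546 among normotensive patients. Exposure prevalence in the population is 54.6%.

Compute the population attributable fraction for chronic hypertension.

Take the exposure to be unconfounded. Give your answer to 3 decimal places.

PAF ≈ 0.823

Let p₁ = 0.518, p₀ = 0.0546.
Overall risk P(Y=1) = π·p₁ + (1−π)·p₀ = 0.546×0.518 + 0.454×0.0546 = 0.30762.
Under exogeneity, PAF = [P(Y=1) − p₀] / P(Y=1).
PAF = (0.30762 − 0.0546) / 0.30762 ≈ 0.8225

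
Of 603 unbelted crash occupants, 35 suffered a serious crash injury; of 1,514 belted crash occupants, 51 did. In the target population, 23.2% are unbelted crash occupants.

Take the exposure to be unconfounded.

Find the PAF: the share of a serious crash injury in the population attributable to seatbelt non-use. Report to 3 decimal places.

p₁ = P(outcome | exposed) = 35/603 = 0.058043
p₀ = P(outcome | unexposed) = 51/1514 = 0.033686
Overall risk P(Y=1) = π·p₁ + (1−π)·p₀ = 0.232×0.058043 + 0.768×0.033686 = 0.039337.
Under exogeneity, PAF = [P(Y=1) − p₀] / P(Y=1).
PAF = (0.039337 − 0.033686) / 0.039337 ≈ 0.1437

PAF ≈ 0.144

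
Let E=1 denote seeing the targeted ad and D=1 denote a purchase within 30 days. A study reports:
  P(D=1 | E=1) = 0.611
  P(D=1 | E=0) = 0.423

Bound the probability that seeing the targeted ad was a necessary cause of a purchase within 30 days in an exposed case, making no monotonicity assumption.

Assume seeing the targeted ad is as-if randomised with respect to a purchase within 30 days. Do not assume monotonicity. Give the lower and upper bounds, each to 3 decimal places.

0.308 ≤ PN ≤ 0.944

Let p₁ = 0.611, p₀ = 0.423.
Under exogeneity alone the bounds on PN are max{0,(p₁−p₀)/p₁} ≤ PN ≤ min{1,(1−p₀)/p₁}.
  lower = (p₁ − p₀)/p₁ = 0.188 / 0.611 ≈ 0.3077
  upper = min{1, (1 − p₀)/p₁} = 0.577 / 0.611 ≈ 0.9444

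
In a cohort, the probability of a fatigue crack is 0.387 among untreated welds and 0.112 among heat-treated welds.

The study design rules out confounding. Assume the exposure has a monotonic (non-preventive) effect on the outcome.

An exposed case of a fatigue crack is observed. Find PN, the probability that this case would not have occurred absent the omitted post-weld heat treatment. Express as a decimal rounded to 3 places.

Let p₁ = 0.387, p₀ = 0.112.
Under exogeneity and monotonicity, PN = (p₁ − p₀) / p₁.
PN = (0.387 − 0.112) / 0.387 = 0.275 / 0.387 ≈ 0.7106

PN ≈ 0.711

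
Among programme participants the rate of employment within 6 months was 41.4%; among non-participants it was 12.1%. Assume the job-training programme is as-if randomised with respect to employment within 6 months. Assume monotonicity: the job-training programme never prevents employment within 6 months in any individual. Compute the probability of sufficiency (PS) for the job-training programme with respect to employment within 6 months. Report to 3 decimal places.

PS ≈ 0.333

p₁ = 0.414, p₀ = 0.121.
Under exogeneity and monotonicity, PS = (p₁ − p₀) / (1 − p₀).
PS = (0.414 − 0.121) / (1 − 0.121) = 0.293 / 0.879 ≈ 0.3333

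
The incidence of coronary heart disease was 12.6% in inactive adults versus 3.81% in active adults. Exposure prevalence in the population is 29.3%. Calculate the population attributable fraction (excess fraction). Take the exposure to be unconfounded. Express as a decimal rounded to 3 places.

p₁ = 0.126, p₀ = 0.0381.
Overall risk P(Y=1) = π·p₁ + (1−π)·p₀ = 0.293×0.126 + 0.707×0.0381 = 0.063855.
Under exogeneity, PAF = [P(Y=1) − p₀] / P(Y=1).
PAF = (0.063855 − 0.0381) / 0.063855 ≈ 0.4033

PAF ≈ 0.403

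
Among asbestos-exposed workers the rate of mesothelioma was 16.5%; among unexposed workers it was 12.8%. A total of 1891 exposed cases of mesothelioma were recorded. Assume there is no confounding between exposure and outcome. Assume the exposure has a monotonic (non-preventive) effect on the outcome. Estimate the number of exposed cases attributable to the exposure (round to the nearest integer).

about 424 cases

p₁ = 0.165, p₀ = 0.128.
PN = (p₁ − p₀)/p₁ = (0.165 − 0.128) / 0.165 ≈ 0.22424.
Attributable cases ≈ PN × (exposed cases) = 0.22424 × 1891 ≈ 424.04.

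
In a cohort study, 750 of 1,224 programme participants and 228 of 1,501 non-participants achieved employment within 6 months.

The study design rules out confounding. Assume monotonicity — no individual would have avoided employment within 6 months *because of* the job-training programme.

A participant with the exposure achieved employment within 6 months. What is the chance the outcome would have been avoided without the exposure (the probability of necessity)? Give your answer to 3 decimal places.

p₁ = P(outcome | exposed) = 750/1224 = 0.61275
p₀ = P(outcome | unexposed) = 228/1501 = 0.1519
Under exogeneity and monotonicity, PN = (p₁ − p₀) / p₁.
PN = (0.61275 − 0.1519) / 0.61275 = 0.46085 / 0.61275 ≈ 0.7521

PN ≈ 0.752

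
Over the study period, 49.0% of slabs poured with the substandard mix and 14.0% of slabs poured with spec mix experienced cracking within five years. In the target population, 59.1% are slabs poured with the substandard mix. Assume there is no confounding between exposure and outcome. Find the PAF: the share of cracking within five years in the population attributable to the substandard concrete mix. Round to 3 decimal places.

PAF ≈ 0.596

p₁ = 0.49, p₀ = 0.14.
Overall risk P(Y=1) = π·p₁ + (1−π)·p₀ = 0.591×0.49 + 0.409×0.14 = 0.34685.
Under exogeneity, PAF = [P(Y=1) − p₀] / P(Y=1).
PAF = (0.34685 − 0.14) / 0.34685 ≈ 0.5964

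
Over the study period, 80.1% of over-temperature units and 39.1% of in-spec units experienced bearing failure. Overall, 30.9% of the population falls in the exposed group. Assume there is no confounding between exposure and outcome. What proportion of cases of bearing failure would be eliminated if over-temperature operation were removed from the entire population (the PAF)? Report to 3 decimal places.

PAF ≈ 0.245

p₁ = 0.801, p₀ = 0.391.
Overall risk P(Y=1) = π·p₁ + (1−π)·p₀ = 0.309×0.801 + 0.691×0.391 = 0.51769.
Under exogeneity, PAF = [P(Y=1) − p₀] / P(Y=1).
PAF = (0.51769 − 0.391) / 0.51769 ≈ 0.2447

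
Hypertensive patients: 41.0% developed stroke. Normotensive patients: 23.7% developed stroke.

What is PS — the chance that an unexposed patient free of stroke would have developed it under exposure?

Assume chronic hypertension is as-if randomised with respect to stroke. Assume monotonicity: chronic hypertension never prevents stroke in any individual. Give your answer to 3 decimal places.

p₁ = 0.41, p₀ = 0.237.
Under exogeneity and monotonicity, PS = (p₁ − p₀) / (1 − p₀).
PS = (0.41 − 0.237) / (1 − 0.237) = 0.173 / 0.763 ≈ 0.2267

PS ≈ 0.227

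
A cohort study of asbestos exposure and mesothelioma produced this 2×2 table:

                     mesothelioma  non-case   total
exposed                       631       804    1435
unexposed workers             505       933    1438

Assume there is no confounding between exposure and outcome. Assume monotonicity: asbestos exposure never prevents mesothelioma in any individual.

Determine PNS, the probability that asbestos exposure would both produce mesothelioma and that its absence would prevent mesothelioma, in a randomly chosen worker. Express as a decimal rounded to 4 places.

PNS ≈ 0.0885

p₁ = P(outcome | exposed) = 631/1435 = 0.43972
p₀ = P(outcome | unexposed) = 505/1438 = 0.35118
Under exogeneity and monotonicity, PNS = p₁ − p₀.
PNS = 0.43972 − 0.35118 = 0.088539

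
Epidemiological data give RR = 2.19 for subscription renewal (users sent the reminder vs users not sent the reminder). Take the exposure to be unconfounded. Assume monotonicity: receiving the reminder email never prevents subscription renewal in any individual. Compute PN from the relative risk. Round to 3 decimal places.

Under exogeneity and monotonicity, PN = (RR − 1) / RR = 1 − 1/RR.
PN = (2.19 − 1) / 2.19 = 1.19 / 2.19 ≈ 0.5434

PN ≈ 0.543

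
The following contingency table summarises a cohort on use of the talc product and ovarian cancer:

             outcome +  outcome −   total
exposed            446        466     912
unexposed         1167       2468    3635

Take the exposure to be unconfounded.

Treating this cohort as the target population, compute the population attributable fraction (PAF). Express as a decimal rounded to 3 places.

PAF ≈ 0.095

p₁ = P(outcome | exposed) = 446/912 = 0.48904
p₀ = P(outcome | unexposed) = 1167/3635 = 0.32105
Exposure prevalence π = 912/4547 = 0.20057; overall risk P(Y=1) = 0.35474.
Under exogeneity, PAF = [P(Y=1) − p₀]/P(Y=1).
PAF = (0.35474 − 0.32105) / 0.35474 ≈ 0.0950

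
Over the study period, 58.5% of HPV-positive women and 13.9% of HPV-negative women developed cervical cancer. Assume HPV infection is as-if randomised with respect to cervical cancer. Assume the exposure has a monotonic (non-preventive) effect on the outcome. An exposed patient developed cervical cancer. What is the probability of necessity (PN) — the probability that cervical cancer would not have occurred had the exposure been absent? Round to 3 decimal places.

p₁ = 0.585, p₀ = 0.139.
Under exogeneity and monotonicity, PN = (p₁ − p₀) / p₁.
PN = (0.585 − 0.139) / 0.585 = 0.446 / 0.585 ≈ 0.7624

PN ≈ 0.762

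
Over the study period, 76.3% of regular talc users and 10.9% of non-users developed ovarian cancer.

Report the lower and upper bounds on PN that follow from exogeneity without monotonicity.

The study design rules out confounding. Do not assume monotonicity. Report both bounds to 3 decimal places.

0.857 ≤ PN ≤ 1.000

p₁ = 0.763, p₀ = 0.109.
Under exogeneity alone the bounds on PN are max{0,(p₁−p₀)/p₁} ≤ PN ≤ min{1,(1−p₀)/p₁}.
  lower = (p₁ − p₀)/p₁ = 0.654 / 0.763 ≈ 0.8571
  upper = min{1, (1 − p₀)/p₁} = 0.891 / 0.763 ≈ 1.1678 → capped at 1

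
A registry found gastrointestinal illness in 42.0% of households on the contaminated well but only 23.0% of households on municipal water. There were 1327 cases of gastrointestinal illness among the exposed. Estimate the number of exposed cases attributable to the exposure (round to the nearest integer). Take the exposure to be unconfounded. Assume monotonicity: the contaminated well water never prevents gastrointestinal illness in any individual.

about 600 cases

p₁ = 0.42, p₀ = 0.23.
PN = (p₁ − p₀)/p₁ = (0.42 − 0.23) / 0.42 ≈ 0.45238.
Attributable cases ≈ PN × (exposed cases) = 0.45238 × 1327 ≈ 600.31.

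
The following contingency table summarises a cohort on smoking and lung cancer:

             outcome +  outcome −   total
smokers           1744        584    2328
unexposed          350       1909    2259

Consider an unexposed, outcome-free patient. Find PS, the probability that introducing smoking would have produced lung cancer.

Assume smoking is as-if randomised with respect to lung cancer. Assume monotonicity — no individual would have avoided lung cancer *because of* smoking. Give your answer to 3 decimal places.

PS ≈ 0.703

p₁ = P(outcome | exposed) = 1744/2328 = 0.74914
p₀ = P(outcome | unexposed) = 350/2259 = 0.15494
Under exogeneity and monotonicity, PS = (p₁ − p₀) / (1 − p₀).
PS = (0.74914 − 0.15494) / (1 − 0.15494) = 0.59421 / 0.84506 ≈ 0.7031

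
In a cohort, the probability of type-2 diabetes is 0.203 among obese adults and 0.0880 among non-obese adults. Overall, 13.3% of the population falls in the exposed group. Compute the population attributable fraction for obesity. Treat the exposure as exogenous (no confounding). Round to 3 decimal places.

Let p₁ = 0.203, p₀ = 0.088.
Overall risk P(Y=1) = π·p₁ + (1−π)·p₀ = 0.133×0.203 + 0.867×0.088 = 0.10329.
Under exogeneity, PAF = [P(Y=1) − p₀] / P(Y=1).
PAF = (0.10329 − 0.088) / 0.10329 ≈ 0.1481

PAF ≈ 0.148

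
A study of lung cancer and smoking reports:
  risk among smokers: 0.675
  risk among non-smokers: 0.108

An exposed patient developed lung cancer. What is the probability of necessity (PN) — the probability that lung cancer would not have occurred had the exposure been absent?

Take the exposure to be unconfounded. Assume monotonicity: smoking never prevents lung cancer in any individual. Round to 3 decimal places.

Let p₁ = 0.675, p₀ = 0.108.
Under exogeneity and monotonicity, PN = (p₁ − p₀) / p₁.
PN = (0.675 − 0.108) / 0.675 = 0.567 / 0.675 ≈ 0.8400

PN ≈ 0.840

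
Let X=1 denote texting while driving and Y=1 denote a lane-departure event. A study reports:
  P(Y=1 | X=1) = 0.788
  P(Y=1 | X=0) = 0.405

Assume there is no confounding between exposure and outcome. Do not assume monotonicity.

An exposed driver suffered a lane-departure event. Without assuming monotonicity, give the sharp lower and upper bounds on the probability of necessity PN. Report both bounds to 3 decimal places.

Let p₁ = 0.788, p₀ = 0.405.
Under exogeneity alone the bounds on PN are max{0,(p₁−p₀)/p₁} ≤ PN ≤ min{1,(1−p₀)/p₁}.
  lower = (p₁ − p₀)/p₁ = 0.383 / 0.788 ≈ 0.4860
  upper = min{1, (1 − p₀)/p₁} = 0.595 / 0.788 ≈ 0.7551

0.486 ≤ PN ≤ 0.755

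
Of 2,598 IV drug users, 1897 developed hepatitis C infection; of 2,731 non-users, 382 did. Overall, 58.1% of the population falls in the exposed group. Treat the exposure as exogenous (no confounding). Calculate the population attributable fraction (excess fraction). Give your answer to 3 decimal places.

PAF ≈ 0.710

p₁ = P(outcome | exposed) = 1897/2598 = 0.73018
p₀ = P(outcome | unexposed) = 382/2731 = 0.13988
Overall risk P(Y=1) = π·p₁ + (1−π)·p₀ = 0.581×0.73018 + 0.419×0.13988 = 0.48284.
Under exogeneity, PAF = [P(Y=1) − p₀] / P(Y=1).
PAF = (0.48284 − 0.13988) / 0.48284 ≈ 0.7103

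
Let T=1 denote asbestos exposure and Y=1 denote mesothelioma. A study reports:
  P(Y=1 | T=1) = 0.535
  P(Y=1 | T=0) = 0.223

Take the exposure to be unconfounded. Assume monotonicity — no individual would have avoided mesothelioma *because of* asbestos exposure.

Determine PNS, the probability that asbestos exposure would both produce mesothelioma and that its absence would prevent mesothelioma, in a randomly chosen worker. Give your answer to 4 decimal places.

Let p₁ = 0.535, p₀ = 0.223.
Under exogeneity and monotonicity, PNS = p₁ − p₀.
PNS = 0.535 − 0.223 = 0.312

PNS ≈ 0.3120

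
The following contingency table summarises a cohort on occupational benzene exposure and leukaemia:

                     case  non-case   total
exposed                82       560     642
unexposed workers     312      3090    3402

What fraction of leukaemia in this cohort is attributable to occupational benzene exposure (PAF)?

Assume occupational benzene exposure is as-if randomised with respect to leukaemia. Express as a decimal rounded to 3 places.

PAF ≈ 0.059

p₁ = P(outcome | exposed) = 82/642 = 0.12773
p₀ = P(outcome | unexposed) = 312/3402 = 0.091711
Exposure prevalence π = 642/4044 = 0.15875; overall risk P(Y=1) = 0.097428.
Under exogeneity, PAF = [P(Y=1) − p₀]/P(Y=1).
PAF = (0.097428 − 0.091711) / 0.097428 ≈ 0.0587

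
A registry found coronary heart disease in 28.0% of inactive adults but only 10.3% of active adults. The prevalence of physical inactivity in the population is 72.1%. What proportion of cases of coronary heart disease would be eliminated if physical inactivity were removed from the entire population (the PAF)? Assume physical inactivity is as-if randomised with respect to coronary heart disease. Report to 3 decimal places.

p₁ = 0.28, p₀ = 0.103.
Overall risk P(Y=1) = π·p₁ + (1−π)·p₀ = 0.721×0.28 + 0.279×0.103 = 0.23062.
Under exogeneity, PAF = [P(Y=1) − p₀] / P(Y=1).
PAF = (0.23062 − 0.103) / 0.23062 ≈ 0.5534

PAF ≈ 0.553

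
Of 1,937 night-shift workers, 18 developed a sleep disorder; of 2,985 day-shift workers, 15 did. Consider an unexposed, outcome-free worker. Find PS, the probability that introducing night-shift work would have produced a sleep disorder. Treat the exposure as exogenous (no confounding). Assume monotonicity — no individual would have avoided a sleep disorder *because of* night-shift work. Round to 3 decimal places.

p₁ = P(outcome | exposed) = 18/1937 = 0.0092927
p₀ = P(outcome | unexposed) = 15/2985 = 0.0050251
Under exogeneity and monotonicity, PS = (p₁ − p₀) / (1 − p₀).
PS = (0.0092927 − 0.0050251) / (1 − 0.0050251) = 0.0042676 / 0.99497 ≈ 0.0043

PS ≈ 0.004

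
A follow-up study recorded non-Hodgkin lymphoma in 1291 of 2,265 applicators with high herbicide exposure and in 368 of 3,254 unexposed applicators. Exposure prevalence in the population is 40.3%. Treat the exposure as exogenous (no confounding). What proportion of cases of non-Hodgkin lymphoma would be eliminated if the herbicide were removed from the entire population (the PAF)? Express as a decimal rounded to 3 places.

PAF ≈ 0.619

p₁ = P(outcome | exposed) = 1291/2265 = 0.56998
p₀ = P(outcome | unexposed) = 368/3254 = 0.11309
Overall risk P(Y=1) = π·p₁ + (1−π)·p₀ = 0.403×0.56998 + 0.597×0.11309 = 0.29722.
Under exogeneity, PAF = [P(Y=1) − p₀] / P(Y=1).
PAF = (0.29722 − 0.11309) / 0.29722 ≈ 0.6195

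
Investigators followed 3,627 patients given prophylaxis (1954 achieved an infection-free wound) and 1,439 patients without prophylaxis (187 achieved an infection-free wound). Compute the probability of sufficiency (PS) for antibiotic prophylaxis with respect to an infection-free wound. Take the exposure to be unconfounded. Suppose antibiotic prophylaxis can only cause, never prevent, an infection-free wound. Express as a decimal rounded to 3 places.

PS ≈ 0.470

p₁ = P(outcome | exposed) = 1954/3627 = 0.53874
p₀ = P(outcome | unexposed) = 187/1439 = 0.12995
Under exogeneity and monotonicity, PS = (p₁ − p₀) / (1 − p₀).
PS = (0.53874 − 0.12995) / (1 − 0.12995) = 0.40879 / 0.87005 ≈ 0.4698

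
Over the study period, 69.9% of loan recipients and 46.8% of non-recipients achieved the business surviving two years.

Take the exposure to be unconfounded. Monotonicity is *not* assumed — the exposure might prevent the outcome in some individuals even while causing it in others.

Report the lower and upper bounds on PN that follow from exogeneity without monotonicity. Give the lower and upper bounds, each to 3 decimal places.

0.330 ≤ PN ≤ 0.761

p₁ = 0.699, p₀ = 0.468.
Under exogeneity alone the bounds on PN are max{0,(p₁−p₀)/p₁} ≤ PN ≤ min{1,(1−p₀)/p₁}.
  lower = (p₁ − p₀)/p₁ = 0.231 / 0.699 ≈ 0.3305
  upper = min{1, (1 − p₀)/p₁} = 0.532 / 0.699 ≈ 0.7611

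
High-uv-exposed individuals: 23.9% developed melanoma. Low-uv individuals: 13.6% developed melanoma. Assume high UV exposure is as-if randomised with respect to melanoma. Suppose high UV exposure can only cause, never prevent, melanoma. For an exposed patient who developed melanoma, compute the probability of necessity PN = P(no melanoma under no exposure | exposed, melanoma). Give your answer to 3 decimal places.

p₁ = 0.239, p₀ = 0.136.
Under exogeneity and monotonicity, PN = (p₁ − p₀) / p₁.
PN = (0.239 − 0.136) / 0.239 = 0.103 / 0.239 ≈ 0.4310

PN ≈ 0.431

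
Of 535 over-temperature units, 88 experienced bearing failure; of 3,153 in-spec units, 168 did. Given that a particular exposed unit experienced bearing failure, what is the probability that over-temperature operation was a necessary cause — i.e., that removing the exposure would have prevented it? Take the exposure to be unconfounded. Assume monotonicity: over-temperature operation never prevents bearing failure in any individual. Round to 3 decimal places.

PN ≈ 0.676

p₁ = P(outcome | exposed) = 88/535 = 0.16449
p₀ = P(outcome | unexposed) = 168/3153 = 0.053283
Under exogeneity and monotonicity, PN = (p₁ − p₀) / p₁.
PN = (0.16449 − 0.053283) / 0.16449 = 0.1112 / 0.16449 ≈ 0.6761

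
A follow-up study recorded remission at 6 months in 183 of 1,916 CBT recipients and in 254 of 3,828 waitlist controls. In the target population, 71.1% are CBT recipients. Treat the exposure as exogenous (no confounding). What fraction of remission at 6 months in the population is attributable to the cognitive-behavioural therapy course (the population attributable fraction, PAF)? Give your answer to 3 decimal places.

p₁ = P(outcome | exposed) = 183/1916 = 0.095511
p₀ = P(outcome | unexposed) = 254/3828 = 0.066353
Overall risk P(Y=1) = π·p₁ + (1−π)·p₀ = 0.711×0.095511 + 0.289×0.066353 = 0.087085.
Under exogeneity, PAF = [P(Y=1) − p₀] / P(Y=1).
PAF = (0.087085 − 0.066353) / 0.087085 ≈ 0.2381

PAF ≈ 0.238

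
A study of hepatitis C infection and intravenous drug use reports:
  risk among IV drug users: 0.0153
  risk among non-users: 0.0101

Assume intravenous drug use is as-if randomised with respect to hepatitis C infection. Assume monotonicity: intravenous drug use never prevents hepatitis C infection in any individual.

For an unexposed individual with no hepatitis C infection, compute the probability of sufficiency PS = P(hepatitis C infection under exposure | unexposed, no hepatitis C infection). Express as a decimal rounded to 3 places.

PS ≈ 0.005

Let p₁ = 0.0153, p₀ = 0.0101.
Under exogeneity and monotonicity, PS = (p₁ − p₀) / (1 − p₀).
PS = (0.0153 − 0.0101) / (1 − 0.0101) = 0.0052 / 0.9899 ≈ 0.0053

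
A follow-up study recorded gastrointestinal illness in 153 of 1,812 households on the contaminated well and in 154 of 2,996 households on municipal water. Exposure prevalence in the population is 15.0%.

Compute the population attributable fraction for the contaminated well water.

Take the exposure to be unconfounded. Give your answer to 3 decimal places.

p₁ = P(outcome | exposed) = 153/1812 = 0.084437
p₀ = P(outcome | unexposed) = 154/2996 = 0.051402
Overall risk P(Y=1) = π·p₁ + (1−π)·p₀ = 0.15×0.084437 + 0.85×0.051402 = 0.056357.
Under exogeneity, PAF = [P(Y=1) − p₀] / P(Y=1).
PAF = (0.056357 − 0.051402) / 0.056357 ≈ 0.0879

PAF ≈ 0.088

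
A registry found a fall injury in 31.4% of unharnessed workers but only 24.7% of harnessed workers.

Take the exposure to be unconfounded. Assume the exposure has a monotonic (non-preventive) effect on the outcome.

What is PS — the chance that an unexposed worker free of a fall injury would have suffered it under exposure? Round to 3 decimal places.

PS ≈ 0.089

p₁ = 0.314, p₀ = 0.247.
Under exogeneity and monotonicity, PS = (p₁ − p₀) / (1 − p₀).
PS = (0.314 − 0.247) / (1 − 0.247) = 0.067 / 0.753 ≈ 0.0890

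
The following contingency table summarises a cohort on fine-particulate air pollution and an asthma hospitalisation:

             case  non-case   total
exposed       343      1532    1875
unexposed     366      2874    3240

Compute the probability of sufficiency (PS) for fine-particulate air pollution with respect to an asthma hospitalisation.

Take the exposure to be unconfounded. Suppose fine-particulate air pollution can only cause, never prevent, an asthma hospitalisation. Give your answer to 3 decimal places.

p₁ = P(outcome | exposed) = 343/1875 = 0.18293
p₀ = P(outcome | unexposed) = 366/3240 = 0.11296
Under exogeneity and monotonicity, PS = (p₁ − p₀)/(1 − p₀).
PS = (0.18293 − 0.11296) / 0.88704 ≈ 0.0789

PS ≈ 0.079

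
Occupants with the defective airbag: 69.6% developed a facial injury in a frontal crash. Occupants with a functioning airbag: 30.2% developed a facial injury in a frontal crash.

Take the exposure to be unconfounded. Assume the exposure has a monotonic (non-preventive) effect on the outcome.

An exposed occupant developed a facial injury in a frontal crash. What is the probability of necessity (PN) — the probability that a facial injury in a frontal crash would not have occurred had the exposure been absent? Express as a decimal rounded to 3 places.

PN ≈ 0.566

p₁ = 0.696, p₀ = 0.302.
Under exogeneity and monotonicity, PN = (p₁ − p₀) / p₁.
PN = (0.696 − 0.302) / 0.696 = 0.394 / 0.696 ≈ 0.5661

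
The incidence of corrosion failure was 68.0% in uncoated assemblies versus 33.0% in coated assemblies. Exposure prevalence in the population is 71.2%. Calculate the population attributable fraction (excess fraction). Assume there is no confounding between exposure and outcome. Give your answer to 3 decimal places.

PAF ≈ 0.430

p₁ = 0.68, p₀ = 0.33.
Overall risk P(Y=1) = π·p₁ + (1−π)·p₀ = 0.712×0.68 + 0.288×0.33 = 0.5792.
Under exogeneity, PAF = [P(Y=1) − p₀] / P(Y=1).
PAF = (0.5792 − 0.33) / 0.5792 ≈ 0.4302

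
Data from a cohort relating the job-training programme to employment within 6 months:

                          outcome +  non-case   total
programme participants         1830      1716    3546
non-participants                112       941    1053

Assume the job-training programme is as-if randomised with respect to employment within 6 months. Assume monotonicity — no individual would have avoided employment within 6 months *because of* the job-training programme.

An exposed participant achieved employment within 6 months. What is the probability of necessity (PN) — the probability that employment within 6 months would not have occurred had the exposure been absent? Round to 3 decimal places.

PN ≈ 0.794

p₁ = P(outcome | exposed) = 1830/3546 = 0.51607
p₀ = P(outcome | unexposed) = 112/1053 = 0.10636
Under exogeneity and monotonicity, PN = (p₁ − p₀) / p₁.
PN = (0.51607 − 0.10636) / 0.51607 = 0.40971 / 0.51607 ≈ 0.7939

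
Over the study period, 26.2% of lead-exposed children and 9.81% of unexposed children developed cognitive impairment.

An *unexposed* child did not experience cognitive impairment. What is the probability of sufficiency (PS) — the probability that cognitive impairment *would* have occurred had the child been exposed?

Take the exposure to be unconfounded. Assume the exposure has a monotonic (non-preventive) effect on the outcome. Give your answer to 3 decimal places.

PS ≈ 0.182

p₁ = 0.262, p₀ = 0.0981.
Under exogeneity and monotonicity, PS = (p₁ − p₀) / (1 − p₀).
PS = (0.262 − 0.0981) / (1 − 0.0981) = 0.1639 / 0.9019 ≈ 0.1817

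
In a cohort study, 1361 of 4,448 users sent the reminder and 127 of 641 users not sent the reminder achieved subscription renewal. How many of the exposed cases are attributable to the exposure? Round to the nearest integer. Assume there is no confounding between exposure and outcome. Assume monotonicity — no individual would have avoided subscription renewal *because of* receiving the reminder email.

about 480 cases

p₁ = P(outcome | exposed) = 1361/4448 = 0.30598
p₀ = P(outcome | unexposed) = 127/641 = 0.19813
PN = (p₁ − p₀)/p₁ = (0.30598 − 0.19813) / 0.30598 ≈ 0.35248.
Attributable cases ≈ PN × (exposed cases) = 0.35248 × 1361 ≈ 479.73.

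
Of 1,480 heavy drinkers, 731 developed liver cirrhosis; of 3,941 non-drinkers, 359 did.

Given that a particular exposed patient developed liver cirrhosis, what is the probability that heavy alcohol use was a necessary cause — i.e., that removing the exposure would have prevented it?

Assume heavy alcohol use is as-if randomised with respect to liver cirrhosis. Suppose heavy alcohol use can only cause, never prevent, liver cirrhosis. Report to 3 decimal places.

PN ≈ 0.816

p₁ = P(outcome | exposed) = 731/1480 = 0.49392
p₀ = P(outcome | unexposed) = 359/3941 = 0.091094
Under exogeneity and monotonicity, PN = (p₁ − p₀) / p₁.
PN = (0.49392 − 0.091094) / 0.49392 = 0.40283 / 0.49392 ≈ 0.8156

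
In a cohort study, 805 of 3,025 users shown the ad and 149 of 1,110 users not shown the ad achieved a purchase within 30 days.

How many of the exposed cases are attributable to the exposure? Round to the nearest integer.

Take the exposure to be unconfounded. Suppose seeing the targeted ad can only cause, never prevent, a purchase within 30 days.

about 399 cases

p₁ = P(outcome | exposed) = 805/3025 = 0.26612
p₀ = P(outcome | unexposed) = 149/1110 = 0.13423
PN = (p₁ − p₀)/p₁ = (0.26612 − 0.13423) / 0.26612 ≈ 0.49558.
Attributable cases ≈ PN × (exposed cases) = 0.49558 × 805 ≈ 398.94.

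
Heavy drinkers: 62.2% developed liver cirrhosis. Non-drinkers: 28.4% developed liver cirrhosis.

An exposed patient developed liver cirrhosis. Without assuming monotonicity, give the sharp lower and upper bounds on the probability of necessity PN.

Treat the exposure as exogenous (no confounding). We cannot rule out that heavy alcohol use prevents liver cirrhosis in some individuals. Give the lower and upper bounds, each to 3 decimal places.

p₁ = 0.622, p₀ = 0.284.
Under exogeneity alone the bounds on PN are max{0,(p₁−p₀)/p₁} ≤ PN ≤ min{1,(1−p₀)/p₁}.
  lower = (p₁ − p₀)/p₁ = 0.338 / 0.622 ≈ 0.5434
  upper = min{1, (1 − p₀)/p₁} = 0.716 / 0.622 ≈ 1.1511 → capped at 1

0.543 ≤ PN ≤ 1.000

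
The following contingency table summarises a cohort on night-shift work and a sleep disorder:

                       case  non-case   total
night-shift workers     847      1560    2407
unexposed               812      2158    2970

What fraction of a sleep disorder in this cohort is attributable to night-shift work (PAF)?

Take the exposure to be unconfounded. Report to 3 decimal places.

p₁ = P(outcome | exposed) = 847/2407 = 0.35189
p₀ = P(outcome | unexposed) = 812/2970 = 0.2734
Exposure prevalence π = 2407/5377 = 0.44765; overall risk P(Y=1) = 0.30854.
Under exogeneity, PAF = [P(Y=1) − p₀]/P(Y=1).
PAF = (0.30854 − 0.2734) / 0.30854 ≈ 0.1139

PAF ≈ 0.114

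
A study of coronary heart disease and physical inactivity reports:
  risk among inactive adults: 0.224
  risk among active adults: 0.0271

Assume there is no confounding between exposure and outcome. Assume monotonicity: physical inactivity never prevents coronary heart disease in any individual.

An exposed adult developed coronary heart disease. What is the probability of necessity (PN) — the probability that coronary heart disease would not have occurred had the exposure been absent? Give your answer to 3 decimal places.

Let p₁ = 0.224, p₀ = 0.0271.
Under exogeneity and monotonicity, PN = (p₁ − p₀) / p₁.
PN = (0.224 − 0.0271) / 0.224 = 0.1969 / 0.224 ≈ 0.8790

PN ≈ 0.879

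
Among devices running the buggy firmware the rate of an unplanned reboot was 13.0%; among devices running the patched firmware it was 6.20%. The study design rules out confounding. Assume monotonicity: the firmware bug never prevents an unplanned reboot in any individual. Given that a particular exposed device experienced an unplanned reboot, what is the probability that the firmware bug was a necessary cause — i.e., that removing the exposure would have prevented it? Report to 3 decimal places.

PN ≈ 0.523

p₁ = 0.13, p₀ = 0.062.
Under exogeneity and monotonicity, PN = (p₁ − p₀) / p₁.
PN = (0.13 − 0.062) / 0.13 = 0.068 / 0.13 ≈ 0.5231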